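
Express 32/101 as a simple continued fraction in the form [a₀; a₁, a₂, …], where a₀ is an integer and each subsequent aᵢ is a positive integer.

32 = 0·101 + 32, so a_0 = 0
101 = 3·32 + 5, so a_1 = 3
32 = 6·5 + 2, so a_2 = 6
5 = 2·2 + 1, so a_3 = 2
2 = 2·1 + 0, so a_4 = 2

[0; 3, 6, 2, 2]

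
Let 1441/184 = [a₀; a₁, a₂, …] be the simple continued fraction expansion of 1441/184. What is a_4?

14

Run the Euclidean algorithm, recording each quotient:
⌊1441/184⌋ = 7, remainder 153
⌊184/153⌋ = 1, remainder 31
⌊153/31⌋ = 4, remainder 29
⌊31/29⌋ = 1, remainder 2
⌊29/2⌋ = 14, remainder 1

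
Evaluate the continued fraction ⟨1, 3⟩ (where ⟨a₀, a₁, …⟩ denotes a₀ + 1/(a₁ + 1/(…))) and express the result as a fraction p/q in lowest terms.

4/3

Use the convergent recurrence hₖ = aₖ·hₖ₋₁ + hₖ₋₂ (and likewise for the denominators kₖ):
a_0 = 1: 1/1
a_1 = 3: 4/3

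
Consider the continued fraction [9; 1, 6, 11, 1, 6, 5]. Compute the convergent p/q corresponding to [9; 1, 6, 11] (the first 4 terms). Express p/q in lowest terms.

769/78

a_0 = 9: 9/1
a_1 = 1: 10/1
a_2 = 6: 69/7
a_3 = 11: 769/78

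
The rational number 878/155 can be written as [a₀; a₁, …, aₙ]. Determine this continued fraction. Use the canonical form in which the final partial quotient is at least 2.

[5; 1, 1, 1, 51]

Apply division with remainder until the remainder is 0:
878 ÷ 155 → quotient 5, remainder 103
155 ÷ 103 → quotient 1, remainder 52
103 ÷ 52 → quotient 1, remainder 51
52 ÷ 51 → quotient 1, remainder 1
51 ÷ 1 → quotient 51, remainder 0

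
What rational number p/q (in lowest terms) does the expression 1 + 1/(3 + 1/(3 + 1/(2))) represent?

Use the convergent recurrence hₖ = aₖ·hₖ₋₁ + hₖ₋₂ (and likewise for the denominators kₖ):
a_0 = 1: 1/1
a_1 = 3: 4/3
a_2 = 3: 13/10
a_3 = 2: 30/23

30/23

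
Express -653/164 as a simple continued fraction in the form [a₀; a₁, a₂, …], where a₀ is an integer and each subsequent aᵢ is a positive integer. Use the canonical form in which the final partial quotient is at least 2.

[-4; 54, 1, 2]

Repeatedly divide and take the remainder:
-653 ÷ 164 → quotient -4, remainder 3
164 ÷ 3 → quotient 54, remainder 2
3 ÷ 2 → quotient 1, remainder 1
2 ÷ 1 → quotient 2, remainder 0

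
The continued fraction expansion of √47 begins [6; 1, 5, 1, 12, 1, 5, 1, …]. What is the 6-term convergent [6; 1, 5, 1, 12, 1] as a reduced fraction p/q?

Compute successive convergents:
a_0 = 6: 6/1
a_1 = 1: 7/1
a_2 = 5: 41/6
a_3 = 1: 48/7
a_4 = 12: 617/90
a_5 = 1: 665/97

665/97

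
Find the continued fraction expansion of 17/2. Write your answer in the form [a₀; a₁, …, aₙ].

[8; 2]

⌊17/2⌋ = 8, remainder 1
⌊2/1⌋ = 2, remainder 0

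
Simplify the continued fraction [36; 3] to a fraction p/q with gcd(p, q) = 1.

109/3

Starting at the tail and folding back:
Start with 3.
36 + 1/(3/1) = 36 + 1/3 = 109/3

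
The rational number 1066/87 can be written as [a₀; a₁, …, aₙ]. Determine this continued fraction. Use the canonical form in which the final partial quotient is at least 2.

[12; 3, 1, 21]

Repeatedly divide and take the remainder:
1066 = 12·87 + 22, so a_0 = 12
87 = 3·22 + 21, so a_1 = 3
22 = 1·21 + 1, so a_2 = 1
21 = 21·1 + 0, so a_3 = 21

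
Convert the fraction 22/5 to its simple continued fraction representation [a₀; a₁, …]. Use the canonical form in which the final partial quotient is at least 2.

22 ÷ 5 → quotient 4, remainder 2
5 ÷ 2 → quotient 2, remainder 1
2 ÷ 1 → quotient 2, remainder 0

[4; 2, 2]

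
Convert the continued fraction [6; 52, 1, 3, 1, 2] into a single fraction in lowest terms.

Starting at the tail and folding back:
Start with 2.
1 + 1/(2/1) = 1 + 1/2 = 3/2
3 + 1/(3/2) = 3 + 2/3 = 11/3
1 + 1/(11/3) = 1 + 3/11 = 14/11
52 + 1/(14/11) = 52 + 11/14 = 739/14
6 + 1/(739/14) = 6 + 14/739 = 4448/739

4448/739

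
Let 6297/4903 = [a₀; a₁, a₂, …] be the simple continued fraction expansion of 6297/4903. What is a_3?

6297 = 1·4903 + 1394, so a_0 = 1
4903 = 3·1394 + 721, so a_1 = 3
1394 = 1·721 + 673, so a_2 = 1
721 = 1·673 + 48, so a_3 = 1

1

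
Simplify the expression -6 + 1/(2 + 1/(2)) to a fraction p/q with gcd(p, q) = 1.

-28/5

Start with 2.
2 + 1/(2/1) = 2 + 1/2 = 5/2
-6 + 1/(5/2) = -6 + 2/5 = -28/5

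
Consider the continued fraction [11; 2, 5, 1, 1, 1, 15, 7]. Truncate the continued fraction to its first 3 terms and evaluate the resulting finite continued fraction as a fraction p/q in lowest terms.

Start with 5.
2 + 1/(5/1) = 2 + 1/5 = 11/5
11 + 1/(11/5) = 11 + 5/11 = 126/11

126/11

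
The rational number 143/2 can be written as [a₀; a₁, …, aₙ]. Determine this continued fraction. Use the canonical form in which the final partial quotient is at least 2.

[71; 2]

143 = 71·2 + 1, so a_0 = 71
2 = 2·1 + 0, so a_1 = 2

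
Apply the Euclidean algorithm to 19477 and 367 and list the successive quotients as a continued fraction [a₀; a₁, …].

Run the Euclidean algorithm, recording each quotient:
19477 = 53·367 + 26, so a_0 = 53
367 = 14·26 + 3, so a_1 = 14
26 = 8·3 + 2, so a_2 = 8
3 = 1·2 + 1, so a_3 = 1
2 = 2·1 + 0, so a_4 = 2

[53; 14, 8, 1, 2]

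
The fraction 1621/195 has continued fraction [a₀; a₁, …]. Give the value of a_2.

Repeatedly divide and take the remainder:
⌊1621/195⌋ = 8, remainder 61
⌊195/61⌋ = 3, remainder 12
⌊61/12⌋ = 5, remainder 1

5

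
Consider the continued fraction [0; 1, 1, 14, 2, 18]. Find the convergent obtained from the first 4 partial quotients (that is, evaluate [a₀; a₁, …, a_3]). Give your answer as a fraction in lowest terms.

a_0 = 0: 0/1
a_1 = 1: 1/1
a_2 = 1: 1/2
a_3 = 14: 15/29

15/29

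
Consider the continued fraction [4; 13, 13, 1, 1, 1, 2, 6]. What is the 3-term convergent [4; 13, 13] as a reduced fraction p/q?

Build up convergents one term at a time:
a_0 = 4: 4/1
a_1 = 13: 53/13
a_2 = 13: 693/170

693/170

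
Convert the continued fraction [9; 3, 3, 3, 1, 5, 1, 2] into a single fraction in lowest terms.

Compute successive convergents:
a_0 = 9: 9/1
a_1 = 3: 28/3
a_2 = 3: 93/10
a_3 = 3: 307/33
a_4 = 1: 400/43
a_5 = 5: 2307/248
a_6 = 1: 2707/291
a_7 = 2: 7721/830

7721/830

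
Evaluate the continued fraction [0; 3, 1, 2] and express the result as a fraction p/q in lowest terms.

Start with 2.
1 + 1/(2/1) = 1 + 1/2 = 3/2
3 + 1/(3/2) = 3 + 2/3 = 11/3
0 + 1/(11/3) = 0 + 3/11 = 3/11

3/11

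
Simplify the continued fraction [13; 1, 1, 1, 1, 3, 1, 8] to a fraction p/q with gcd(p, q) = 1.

2749/202

Start with 8.
1 + 1/(8/1) = 1 + 1/8 = 9/8
3 + 1/(9/8) = 3 + 8/9 = 35/9
1 + 1/(35/9) = 1 + 9/35 = 44/35
1 + 1/(44/35) = 1 + 35/44 = 79/44
1 + 1/(79/44) = 1 + 44/79 = 123/79
1 + 1/(123/79) = 1 + 79/123 = 202/123
13 + 1/(202/123) = 13 + 123/202 = 2749/202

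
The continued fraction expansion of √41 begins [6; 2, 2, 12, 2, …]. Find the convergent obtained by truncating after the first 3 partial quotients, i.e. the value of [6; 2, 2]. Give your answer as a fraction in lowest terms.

Start with 2.
2 + 1/(2/1) = 2 + 1/2 = 5/2
6 + 1/(5/2) = 6 + 2/5 = 32/5

32/5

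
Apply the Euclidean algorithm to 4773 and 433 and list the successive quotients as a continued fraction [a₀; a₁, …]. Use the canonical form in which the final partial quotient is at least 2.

[11; 43, 3, 3]

4773 = 11·433 + 10, so a_0 = 11
433 = 43·10 + 3, so a_1 = 43
10 = 3·3 + 1, so a_2 = 3
3 = 3·1 + 0, so a_3 = 3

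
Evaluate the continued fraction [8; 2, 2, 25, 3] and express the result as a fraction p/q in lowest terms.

3243/386

Start with 3.
25 + 1/(3/1) = 25 + 1/3 = 76/3
2 + 1/(76/3) = 2 + 3/76 = 155/76
2 + 1/(155/76) = 2 + 76/155 = 386/155
8 + 1/(386/155) = 8 + 155/386 = 3243/386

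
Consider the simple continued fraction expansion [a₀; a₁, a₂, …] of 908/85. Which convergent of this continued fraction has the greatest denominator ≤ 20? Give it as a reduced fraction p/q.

a_0 = 10: 10/1  (≤ bound)
a_1 = 1: 11/1  (≤ bound)
a_2 = 2: 32/3  (≤ bound)
a_3 = 6: 203/19  (≤ bound)
a_4 = 1: 235/22  (> 20, stop)

203/19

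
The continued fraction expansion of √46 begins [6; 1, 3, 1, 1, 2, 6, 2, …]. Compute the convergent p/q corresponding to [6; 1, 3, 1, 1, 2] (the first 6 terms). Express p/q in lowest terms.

156/23

Start with 2.
1 + 1/(2/1) = 1 + 1/2 = 3/2
1 + 1/(3/2) = 1 + 2/3 = 5/3
3 + 1/(5/3) = 3 + 3/5 = 18/5
1 + 1/(18/5) = 1 + 5/18 = 23/18
6 + 1/(23/18) = 6 + 18/23 = 156/23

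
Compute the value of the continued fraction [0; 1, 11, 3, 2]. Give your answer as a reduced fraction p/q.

79/86

Build up convergents one term at a time:
a_0 = 0: 0/1
a_1 = 1: 1/1
a_2 = 11: 11/12
a_3 = 3: 34/37
a_4 = 2: 79/86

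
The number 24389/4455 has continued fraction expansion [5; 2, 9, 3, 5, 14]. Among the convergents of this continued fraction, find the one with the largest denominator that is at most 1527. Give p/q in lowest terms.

a_0 = 5: 5/1  (≤ bound)
a_1 = 2: 11/2  (≤ bound)
a_2 = 9: 104/19  (≤ bound)
a_3 = 3: 323/59  (≤ bound)
a_4 = 5: 1719/314  (≤ bound)
a_5 = 14: 24389/4455  (> 1527, stop)

1719/314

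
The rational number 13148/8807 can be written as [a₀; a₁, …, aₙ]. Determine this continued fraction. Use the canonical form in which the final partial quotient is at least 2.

[1; 2, 34, 1, 2, 1, 2, 11]

Run the Euclidean algorithm, recording each quotient:
13148 ÷ 8807 → quotient 1, remainder 4341
8807 ÷ 4341 → quotient 2, remainder 125
4341 ÷ 125 → quotient 34, remainder 91
125 ÷ 91 → quotient 1, remainder 34
91 ÷ 34 → quotient 2, remainder 23
34 ÷ 23 → quotient 1, remainder 11
23 ÷ 11 → quotient 2, remainder 1
11 ÷ 1 → quotient 11, remainder 0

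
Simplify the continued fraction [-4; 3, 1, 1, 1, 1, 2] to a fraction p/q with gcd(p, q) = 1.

Start with 2.
1 + 1/(2/1) = 1 + 1/2 = 3/2
1 + 1/(3/2) = 1 + 2/3 = 5/3
1 + 1/(5/3) = 1 + 3/5 = 8/5
1 + 1/(8/5) = 1 + 5/8 = 13/8
3 + 1/(13/8) = 3 + 8/13 = 47/13
-4 + 1/(47/13) = -4 + 13/47 = -175/47

-175/47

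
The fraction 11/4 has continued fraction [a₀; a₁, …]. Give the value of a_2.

11 = 2·4 + 3, so a_0 = 2
4 = 1·3 + 1, so a_1 = 1
3 = 3·1 + 0, so a_2 = 3

3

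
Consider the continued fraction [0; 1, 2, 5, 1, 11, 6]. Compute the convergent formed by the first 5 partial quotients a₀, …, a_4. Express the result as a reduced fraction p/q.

13/19

Collapse the nested fraction from the inside out:
Start with 1.
5 + 1/(1/1) = 5 + 1/1 = 6/1
2 + 1/(6/1) = 2 + 1/6 = 13/6
1 + 1/(13/6) = 1 + 6/13 = 19/13
0 + 1/(19/13) = 0 + 13/19 = 13/19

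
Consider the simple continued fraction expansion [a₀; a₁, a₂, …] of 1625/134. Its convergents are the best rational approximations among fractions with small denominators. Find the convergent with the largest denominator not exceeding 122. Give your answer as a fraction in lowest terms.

a_0 = 12: 12/1  (≤ bound)
a_1 = 7: 85/7  (≤ bound)
a_2 = 1: 97/8  (≤ bound)
a_3 = 7: 764/63  (≤ bound)
a_4 = 2: 1625/134  (> 122, stop)

764/63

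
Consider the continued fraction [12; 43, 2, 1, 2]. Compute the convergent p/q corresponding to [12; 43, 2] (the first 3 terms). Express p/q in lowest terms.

Start with 2.
43 + 1/(2/1) = 43 + 1/2 = 87/2
12 + 1/(87/2) = 12 + 2/87 = 1046/87

1046/87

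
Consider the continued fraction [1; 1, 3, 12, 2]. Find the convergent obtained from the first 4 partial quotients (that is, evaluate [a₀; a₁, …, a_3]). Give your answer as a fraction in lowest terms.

Start with 12.
3 + 1/(12/1) = 3 + 1/12 = 37/12
1 + 1/(37/12) = 1 + 12/37 = 49/37
1 + 1/(49/37) = 1 + 37/49 = 86/49

86/49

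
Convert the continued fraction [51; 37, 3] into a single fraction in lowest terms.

Collapse the nested fraction from the inside out:
Start with 3.
37 + 1/(3/1) = 37 + 1/3 = 112/3
51 + 1/(112/3) = 51 + 3/112 = 5715/112

5715/112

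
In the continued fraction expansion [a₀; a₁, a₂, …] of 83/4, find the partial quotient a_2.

Run the Euclidean algorithm, recording each quotient:
⌊83/4⌋ = 20, remainder 3
⌊4/3⌋ = 1, remainder 1
⌊3/1⌋ = 3, remainder 0

3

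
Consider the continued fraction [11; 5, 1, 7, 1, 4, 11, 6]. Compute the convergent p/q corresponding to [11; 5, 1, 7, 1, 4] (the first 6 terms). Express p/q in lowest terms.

2893/259

Use the convergent recurrence hₖ = aₖ·hₖ₋₁ + hₖ₋₂ (and likewise for the denominators kₖ):
a_0 = 11: 11/1
a_1 = 5: 56/5
a_2 = 1: 67/6
a_3 = 7: 525/47
a_4 = 1: 592/53
a_5 = 4: 2893/259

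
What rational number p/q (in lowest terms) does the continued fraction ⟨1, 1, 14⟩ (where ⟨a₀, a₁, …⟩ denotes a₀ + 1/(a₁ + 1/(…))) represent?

29/15

Build up convergents one term at a time:
a_0 = 1: 1/1
a_1 = 1: 2/1
a_2 = 14: 29/15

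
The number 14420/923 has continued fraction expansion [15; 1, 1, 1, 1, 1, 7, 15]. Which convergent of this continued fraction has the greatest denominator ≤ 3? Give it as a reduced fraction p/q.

a_0 = 15: 15/1  (≤ bound)
a_1 = 1: 16/1  (≤ bound)
a_2 = 1: 31/2  (≤ bound)
a_3 = 1: 47/3  (≤ bound)
a_4 = 1: 78/5  (> 3, stop)

47/3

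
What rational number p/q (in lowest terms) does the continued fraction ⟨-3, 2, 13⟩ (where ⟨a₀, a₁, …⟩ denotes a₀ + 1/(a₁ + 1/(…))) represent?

Start with 13.
2 + 1/(13/1) = 2 + 1/13 = 27/13
-3 + 1/(27/13) = -3 + 13/27 = -68/27

-68/27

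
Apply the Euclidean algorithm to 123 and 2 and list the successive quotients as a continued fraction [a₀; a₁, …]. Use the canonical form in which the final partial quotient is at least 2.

[61; 2]

⌊123/2⌋ = 61, remainder 1
⌊2/1⌋ = 2, remainder 0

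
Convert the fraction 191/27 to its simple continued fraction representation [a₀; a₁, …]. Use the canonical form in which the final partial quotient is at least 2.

[7; 13, 2]

Run the Euclidean algorithm, recording each quotient:
191 ÷ 27 → quotient 7, remainder 2
27 ÷ 2 → quotient 13, remainder 1
2 ÷ 1 → quotient 2, remainder 0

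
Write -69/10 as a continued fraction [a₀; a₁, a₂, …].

Repeatedly divide and take the remainder:
-69 ÷ 10 → quotient -7, remainder 1
10 ÷ 1 → quotient 10, remainder 0

[-7; 10]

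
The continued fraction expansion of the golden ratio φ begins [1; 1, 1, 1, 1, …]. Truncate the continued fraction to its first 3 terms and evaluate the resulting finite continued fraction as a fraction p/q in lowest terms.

3/2

Use the convergent recurrence hₖ = aₖ·hₖ₋₁ + hₖ₋₂ (and likewise for the denominators kₖ):
a_0 = 1: 1/1
a_1 = 1: 2/1
a_2 = 1: 3/2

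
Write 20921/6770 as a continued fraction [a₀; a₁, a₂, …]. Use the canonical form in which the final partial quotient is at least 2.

20921 = 3·6770 + 611, so a_0 = 3
6770 = 11·611 + 49, so a_1 = 11
611 = 12·49 + 23, so a_2 = 12
49 = 2·23 + 3, so a_3 = 2
23 = 7·3 + 2, so a_4 = 7
3 = 1·2 + 1, so a_5 = 1
2 = 2·1 + 0, so a_6 = 2

[3; 11, 12, 2, 7, 1, 2]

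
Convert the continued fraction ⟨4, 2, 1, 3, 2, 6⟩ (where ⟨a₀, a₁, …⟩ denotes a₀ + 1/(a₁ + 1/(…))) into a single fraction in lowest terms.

a_0 = 4: 4/1
a_1 = 2: 9/2
a_2 = 1: 13/3
a_3 = 3: 48/11
a_4 = 2: 109/25
a_5 = 6: 702/161

702/161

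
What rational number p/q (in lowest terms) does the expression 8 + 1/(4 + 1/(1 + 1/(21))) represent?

894/109

a_0 = 8: 8/1
a_1 = 4: 33/4
a_2 = 1: 41/5
a_3 = 21: 894/109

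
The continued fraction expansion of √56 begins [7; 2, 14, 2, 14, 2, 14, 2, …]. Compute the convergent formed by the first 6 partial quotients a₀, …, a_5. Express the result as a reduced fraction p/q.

13455/1798

a_0 = 7: 7/1
a_1 = 2: 15/2
a_2 = 14: 217/29
a_3 = 2: 449/60
a_4 = 14: 6503/869
a_5 = 2: 13455/1798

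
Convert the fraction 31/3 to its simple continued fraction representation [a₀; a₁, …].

Run the Euclidean algorithm, recording each quotient:
⌊31/3⌋ = 10, remainder 1
⌊3/1⌋ = 3, remainder 0

[10; 3]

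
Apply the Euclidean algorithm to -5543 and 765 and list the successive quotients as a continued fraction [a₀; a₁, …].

[-8; 1, 3, 14, 2, 6]

Run the Euclidean algorithm, recording each quotient:
-5543 = -8·765 + 577, so a_0 = -8
765 = 1·577 + 188, so a_1 = 1
577 = 3·188 + 13, so a_2 = 3
188 = 14·13 + 6, so a_3 = 14
13 = 2·6 + 1, so a_4 = 2
6 = 6·1 + 0, so a_5 = 6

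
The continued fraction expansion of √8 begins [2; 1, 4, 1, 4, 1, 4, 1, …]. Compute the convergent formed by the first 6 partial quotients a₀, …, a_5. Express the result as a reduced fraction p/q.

Start with 1.
4 + 1/(1/1) = 4 + 1/1 = 5/1
1 + 1/(5/1) = 1 + 1/5 = 6/5
4 + 1/(6/5) = 4 + 5/6 = 29/6
1 + 1/(29/6) = 1 + 6/29 = 35/29
2 + 1/(35/29) = 2 + 29/35 = 99/35

99/35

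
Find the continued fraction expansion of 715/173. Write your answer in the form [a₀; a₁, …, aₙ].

[4; 7, 1, 1, 11]

Run the Euclidean algorithm, recording each quotient:
715 = 4·173 + 23, so a_0 = 4
173 = 7·23 + 12, so a_1 = 7
23 = 1·12 + 11, so a_2 = 1
12 = 1·11 + 1, so a_3 = 1
11 = 11·1 + 0, so a_4 = 11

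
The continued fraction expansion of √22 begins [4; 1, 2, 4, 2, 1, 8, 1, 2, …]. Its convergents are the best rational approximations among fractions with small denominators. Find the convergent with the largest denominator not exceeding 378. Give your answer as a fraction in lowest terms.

1712/365

a_0 = 4: 4/1  (≤ bound)
a_1 = 1: 5/1  (≤ bound)
a_2 = 2: 14/3  (≤ bound)
a_3 = 4: 61/13  (≤ bound)
a_4 = 2: 136/29  (≤ bound)
a_5 = 1: 197/42  (≤ bound)
a_6 = 8: 1712/365  (≤ bound)
a_7 = 1: 1909/407  (> 378, stop)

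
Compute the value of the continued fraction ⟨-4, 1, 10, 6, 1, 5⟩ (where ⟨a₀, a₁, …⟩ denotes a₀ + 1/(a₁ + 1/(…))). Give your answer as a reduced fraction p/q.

a_0 = -4: -4/1
a_1 = 1: -3/1
a_2 = 10: -34/11
a_3 = 6: -207/67
a_4 = 1: -241/78
a_5 = 5: -1412/457

-1412/457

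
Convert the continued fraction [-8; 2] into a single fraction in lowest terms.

Use the convergent recurrence hₖ = aₖ·hₖ₋₁ + hₖ₋₂ (and likewise for the denominators kₖ):
a_0 = -8: -8/1
a_1 = 2: -15/2

-15/2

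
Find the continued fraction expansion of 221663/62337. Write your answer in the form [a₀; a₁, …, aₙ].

[3; 1, 1, 3, 1, 37, 14, 13]

Repeatedly divide and take the remainder:
221663 = 3·62337 + 34652, so a_0 = 3
62337 = 1·34652 + 27685, so a_1 = 1
34652 = 1·27685 + 6967, so a_2 = 1
27685 = 3·6967 + 6784, so a_3 = 3
6967 = 1·6784 + 183, so a_4 = 1
6784 = 37·183 + 13, so a_5 = 37
183 = 14·13 + 1, so a_6 = 14
13 = 13·1 + 0, so a_7 = 13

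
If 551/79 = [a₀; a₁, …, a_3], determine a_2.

551 ÷ 79 → quotient 6, remainder 77
79 ÷ 77 → quotient 1, remainder 2
77 ÷ 2 → quotient 38, remainder 1

38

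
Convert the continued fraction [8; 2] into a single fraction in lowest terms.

Build up convergents one term at a time:
a_0 = 8: 8/1
a_1 = 2: 17/2

17/2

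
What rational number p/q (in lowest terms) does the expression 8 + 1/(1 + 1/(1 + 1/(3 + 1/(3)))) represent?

197/23

a_0 = 8: 8/1
a_1 = 1: 9/1
a_2 = 1: 17/2
a_3 = 3: 60/7
a_4 = 3: 197/23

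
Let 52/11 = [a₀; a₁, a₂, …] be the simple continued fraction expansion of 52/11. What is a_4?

2

⌊52/11⌋ = 4, remainder 8
⌊11/8⌋ = 1, remainder 3
⌊8/3⌋ = 2, remainder 2
⌊3/2⌋ = 1, remainder 1
⌊2/1⌋ = 2, remainder 0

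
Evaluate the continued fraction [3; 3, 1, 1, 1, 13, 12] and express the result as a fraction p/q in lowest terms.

Start with 12.
13 + 1/(12/1) = 13 + 1/12 = 157/12
1 + 1/(157/12) = 1 + 12/157 = 169/157
1 + 1/(169/157) = 1 + 157/169 = 326/169
1 + 1/(326/169) = 1 + 169/326 = 495/326
3 + 1/(495/326) = 3 + 326/495 = 1811/495
3 + 1/(1811/495) = 3 + 495/1811 = 5928/1811

5928/1811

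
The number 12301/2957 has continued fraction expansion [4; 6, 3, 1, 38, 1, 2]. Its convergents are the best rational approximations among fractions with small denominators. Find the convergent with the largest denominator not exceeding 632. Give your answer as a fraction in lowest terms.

104/25

a_0 = 4: 4/1  (≤ bound)
a_1 = 6: 25/6  (≤ bound)
a_2 = 3: 79/19  (≤ bound)
a_3 = 1: 104/25  (≤ bound)
a_4 = 38: 4031/969  (> 632, stop)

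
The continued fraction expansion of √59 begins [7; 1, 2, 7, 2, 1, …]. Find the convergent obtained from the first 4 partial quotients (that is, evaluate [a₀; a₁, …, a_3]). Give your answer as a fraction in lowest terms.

169/22

Start with 7.
2 + 1/(7/1) = 2 + 1/7 = 15/7
1 + 1/(15/7) = 1 + 7/15 = 22/15
7 + 1/(22/15) = 7 + 15/22 = 169/22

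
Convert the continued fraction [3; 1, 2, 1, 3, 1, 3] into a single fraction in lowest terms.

a_0 = 3: 3/1
a_1 = 1: 4/1
a_2 = 2: 11/3
a_3 = 1: 15/4
a_4 = 3: 56/15
a_5 = 1: 71/19
a_6 = 3: 269/72

269/72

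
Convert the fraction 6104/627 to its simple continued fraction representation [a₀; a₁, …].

⌊6104/627⌋ = 9, remainder 461
⌊627/461⌋ = 1, remainder 166
⌊461/166⌋ = 2, remainder 129
⌊166/129⌋ = 1, remainder 37
⌊129/37⌋ = 3, remainder 18
⌊37/18⌋ = 2, remainder 1
⌊18/1⌋ = 18, remainder 0

[9; 1, 2, 1, 3, 2, 18]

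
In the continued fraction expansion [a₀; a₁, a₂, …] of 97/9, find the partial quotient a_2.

97 ÷ 9 → quotient 10, remainder 7
9 ÷ 7 → quotient 1, remainder 2
7 ÷ 2 → quotient 3, remainder 1

3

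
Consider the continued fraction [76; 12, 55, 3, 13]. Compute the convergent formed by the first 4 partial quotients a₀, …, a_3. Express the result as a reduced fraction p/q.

151786/1995

Collapse the nested fraction from the inside out:
Start with 3.
55 + 1/(3/1) = 55 + 1/3 = 166/3
12 + 1/(166/3) = 12 + 3/166 = 1995/166
76 + 1/(1995/166) = 76 + 166/1995 = 151786/1995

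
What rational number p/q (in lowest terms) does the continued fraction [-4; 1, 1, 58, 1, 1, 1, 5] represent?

-7030/2011

Start with 5.
1 + 1/(5/1) = 1 + 1/5 = 6/5
1 + 1/(6/5) = 1 + 5/6 = 11/6
1 + 1/(11/6) = 1 + 6/11 = 17/11
58 + 1/(17/11) = 58 + 11/17 = 997/17
1 + 1/(997/17) = 1 + 17/997 = 1014/997
1 + 1/(1014/997) = 1 + 997/1014 = 2011/1014
-4 + 1/(2011/1014) = -4 + 1014/2011 = -7030/2011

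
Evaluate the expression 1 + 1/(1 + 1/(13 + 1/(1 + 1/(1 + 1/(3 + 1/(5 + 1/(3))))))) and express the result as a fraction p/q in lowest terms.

Work from the innermost term outward:
Start with 3.
5 + 1/(3/1) = 5 + 1/3 = 16/3
3 + 1/(16/3) = 3 + 3/16 = 51/16
1 + 1/(51/16) = 1 + 16/51 = 67/51
1 + 1/(67/51) = 1 + 51/67 = 118/67
13 + 1/(118/67) = 13 + 67/118 = 1601/118
1 + 1/(1601/118) = 1 + 118/1601 = 1719/1601
1 + 1/(1719/1601) = 1 + 1601/1719 = 3320/1719

3320/1719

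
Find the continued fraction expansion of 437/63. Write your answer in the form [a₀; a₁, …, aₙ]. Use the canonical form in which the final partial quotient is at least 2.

[6; 1, 14, 1, 3]

Repeatedly divide and take the remainder:
437 = 6·63 + 59, so a_0 = 6
63 = 1·59 + 4, so a_1 = 1
59 = 14·4 + 3, so a_2 = 14
4 = 1·3 + 1, so a_3 = 1
3 = 3·1 + 0, so a_4 = 3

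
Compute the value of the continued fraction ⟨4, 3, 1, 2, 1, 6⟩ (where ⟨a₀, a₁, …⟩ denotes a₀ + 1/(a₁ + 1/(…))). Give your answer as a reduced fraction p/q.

Start with 6.
1 + 1/(6/1) = 1 + 1/6 = 7/6
2 + 1/(7/6) = 2 + 6/7 = 20/7
1 + 1/(20/7) = 1 + 7/20 = 27/20
3 + 1/(27/20) = 3 + 20/27 = 101/27
4 + 1/(101/27) = 4 + 27/101 = 431/101

431/101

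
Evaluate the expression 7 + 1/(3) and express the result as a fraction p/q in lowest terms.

a_0 = 7: 7/1
a_1 = 3: 22/3

22/3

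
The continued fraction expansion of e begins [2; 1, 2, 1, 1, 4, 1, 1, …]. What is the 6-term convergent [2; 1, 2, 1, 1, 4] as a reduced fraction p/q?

Work from the innermost term outward:
Start with 4.
1 + 1/(4/1) = 1 + 1/4 = 5/4
1 + 1/(5/4) = 1 + 4/5 = 9/5
2 + 1/(9/5) = 2 + 5/9 = 23/9
1 + 1/(23/9) = 1 + 9/23 = 32/23
2 + 1/(32/23) = 2 + 23/32 = 87/32

87/32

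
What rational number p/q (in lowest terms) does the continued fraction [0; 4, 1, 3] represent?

Work from the innermost term outward:
Start with 3.
1 + 1/(3/1) = 1 + 1/3 = 4/3
4 + 1/(4/3) = 4 + 3/4 = 19/4
0 + 1/(19/4) = 0 + 4/19 = 4/19

4/19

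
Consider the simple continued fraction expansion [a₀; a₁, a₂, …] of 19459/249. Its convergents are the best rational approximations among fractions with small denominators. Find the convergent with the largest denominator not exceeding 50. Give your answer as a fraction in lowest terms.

2110/27

a_0 = 78: 78/1  (≤ bound)
a_1 = 6: 469/6  (≤ bound)
a_2 = 1: 547/7  (≤ bound)
a_3 = 2: 1563/20  (≤ bound)
a_4 = 1: 2110/27  (≤ bound)
a_5 = 2: 5783/74  (> 50, stop)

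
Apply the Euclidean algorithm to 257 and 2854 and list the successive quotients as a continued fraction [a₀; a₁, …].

[0; 11, 9, 1, 1, 13]

Apply division with remainder until the remainder is 0:
257 ÷ 2854 → quotient 0, remainder 257
2854 ÷ 257 → quotient 11, remainder 27
257 ÷ 27 → quotient 9, remainder 14
27 ÷ 14 → quotient 1, remainder 13
14 ÷ 13 → quotient 1, remainder 1
13 ÷ 1 → quotient 13, remainder 0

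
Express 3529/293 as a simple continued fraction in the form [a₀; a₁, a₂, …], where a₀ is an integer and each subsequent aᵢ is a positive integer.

3529 ÷ 293 → quotient 12, remainder 13
293 ÷ 13 → quotient 22, remainder 7
13 ÷ 7 → quotient 1, remainder 6
7 ÷ 6 → quotient 1, remainder 1
6 ÷ 1 → quotient 6, remainder 0

[12; 22, 1, 1, 6]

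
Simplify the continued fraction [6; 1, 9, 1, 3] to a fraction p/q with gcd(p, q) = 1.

a_0 = 6: 6/1
a_1 = 1: 7/1
a_2 = 9: 69/10
a_3 = 1: 76/11
a_4 = 3: 297/43

297/43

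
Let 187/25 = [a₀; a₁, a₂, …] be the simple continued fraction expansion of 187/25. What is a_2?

Repeatedly divide and take the remainder:
187 ÷ 25 → quotient 7, remainder 12
25 ÷ 12 → quotient 2, remainder 1
12 ÷ 1 → quotient 12, remainder 0

12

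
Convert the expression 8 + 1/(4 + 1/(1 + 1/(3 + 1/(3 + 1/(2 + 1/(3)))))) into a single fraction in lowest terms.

Start with 3.
2 + 1/(3/1) = 2 + 1/3 = 7/3
3 + 1/(7/3) = 3 + 3/7 = 24/7
3 + 1/(24/7) = 3 + 7/24 = 79/24
1 + 1/(79/24) = 1 + 24/79 = 103/79
4 + 1/(103/79) = 4 + 79/103 = 491/103
8 + 1/(491/103) = 8 + 103/491 = 4031/491

4031/491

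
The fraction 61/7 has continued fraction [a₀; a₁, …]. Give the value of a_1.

61 = 8·7 + 5, so a_0 = 8
7 = 1·5 + 2, so a_1 = 1

1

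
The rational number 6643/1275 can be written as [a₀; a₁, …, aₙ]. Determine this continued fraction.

Repeatedly divide and take the remainder:
6643 = 5·1275 + 268, so a_0 = 5
1275 = 4·268 + 203, so a_1 = 4
268 = 1·203 + 65, so a_2 = 1
203 = 3·65 + 8, so a_3 = 3
65 = 8·8 + 1, so a_4 = 8
8 = 8·1 + 0, so a_5 = 8

[5; 4, 1, 3, 8, 8]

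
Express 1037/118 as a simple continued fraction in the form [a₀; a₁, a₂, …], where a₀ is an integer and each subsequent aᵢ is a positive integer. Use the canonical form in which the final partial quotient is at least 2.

[8; 1, 3, 1, 2, 1, 1, 3]

1037 ÷ 118 → quotient 8, remainder 93
118 ÷ 93 → quotient 1, remainder 25
93 ÷ 25 → quotient 3, remainder 18
25 ÷ 18 → quotient 1, remainder 7
18 ÷ 7 → quotient 2, remainder 4
7 ÷ 4 → quotient 1, remainder 3
4 ÷ 3 → quotient 1, remainder 1
3 ÷ 1 → quotient 3, remainder 0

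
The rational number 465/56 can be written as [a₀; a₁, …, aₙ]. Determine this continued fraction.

[8; 3, 3, 2, 2]

Apply division with remainder until the remainder is 0:
465 ÷ 56 → quotient 8, remainder 17
56 ÷ 17 → quotient 3, remainder 5
17 ÷ 5 → quotient 3, remainder 2
5 ÷ 2 → quotient 2, remainder 1
2 ÷ 1 → quotient 2, remainder 0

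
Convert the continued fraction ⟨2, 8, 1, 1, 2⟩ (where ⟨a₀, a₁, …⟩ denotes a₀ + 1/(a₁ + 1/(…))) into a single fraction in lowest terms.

91/43

a_0 = 2: 2/1
a_1 = 8: 17/8
a_2 = 1: 19/9
a_3 = 1: 36/17
a_4 = 2: 91/43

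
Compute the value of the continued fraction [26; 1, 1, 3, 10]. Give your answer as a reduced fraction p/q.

1913/72

Starting at the tail and folding back:
Start with 10.
3 + 1/(10/1) = 3 + 1/10 = 31/10
1 + 1/(31/10) = 1 + 10/31 = 41/31
1 + 1/(41/31) = 1 + 31/41 = 72/41
26 + 1/(72/41) = 26 + 41/72 = 1913/72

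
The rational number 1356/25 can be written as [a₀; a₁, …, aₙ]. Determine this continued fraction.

1356 ÷ 25 → quotient 54, remainder 6
25 ÷ 6 → quotient 4, remainder 1
6 ÷ 1 → quotient 6, remainder 0

[54; 4, 6]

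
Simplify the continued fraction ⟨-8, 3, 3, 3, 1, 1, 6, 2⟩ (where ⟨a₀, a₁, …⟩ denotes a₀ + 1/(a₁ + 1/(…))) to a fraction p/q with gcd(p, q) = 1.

Start with 2.
6 + 1/(2/1) = 6 + 1/2 = 13/2
1 + 1/(13/2) = 1 + 2/13 = 15/13
1 + 1/(15/13) = 1 + 13/15 = 28/15
3 + 1/(28/15) = 3 + 15/28 = 99/28
3 + 1/(99/28) = 3 + 28/99 = 325/99
3 + 1/(325/99) = 3 + 99/325 = 1074/325
-8 + 1/(1074/325) = -8 + 325/1074 = -8267/1074

-8267/1074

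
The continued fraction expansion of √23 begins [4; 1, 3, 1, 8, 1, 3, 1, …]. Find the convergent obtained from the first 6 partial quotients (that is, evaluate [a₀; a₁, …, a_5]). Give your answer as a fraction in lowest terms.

a_0 = 4: 4/1
a_1 = 1: 5/1
a_2 = 3: 19/4
a_3 = 1: 24/5
a_4 = 8: 211/44
a_5 = 1: 235/49

235/49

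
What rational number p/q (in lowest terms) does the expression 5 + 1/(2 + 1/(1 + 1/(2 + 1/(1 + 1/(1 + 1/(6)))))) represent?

671/125

Starting at the tail and folding back:
Start with 6.
1 + 1/(6/1) = 1 + 1/6 = 7/6
1 + 1/(7/6) = 1 + 6/7 = 13/7
2 + 1/(13/7) = 2 + 7/13 = 33/13
1 + 1/(33/13) = 1 + 13/33 = 46/33
2 + 1/(46/33) = 2 + 33/46 = 125/46
5 + 1/(125/46) = 5 + 46/125 = 671/125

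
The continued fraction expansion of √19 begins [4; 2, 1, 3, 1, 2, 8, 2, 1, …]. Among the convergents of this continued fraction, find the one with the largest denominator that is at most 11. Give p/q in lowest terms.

48/11

a_0 = 4: 4/1  (≤ bound)
a_1 = 2: 9/2  (≤ bound)
a_2 = 1: 13/3  (≤ bound)
a_3 = 3: 48/11  (≤ bound)
a_4 = 1: 61/14  (> 11, stop)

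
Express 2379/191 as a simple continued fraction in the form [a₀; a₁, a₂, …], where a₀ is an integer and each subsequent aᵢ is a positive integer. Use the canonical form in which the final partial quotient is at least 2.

2379 ÷ 191 → quotient 12, remainder 87
191 ÷ 87 → quotient 2, remainder 17
87 ÷ 17 → quotient 5, remainder 2
17 ÷ 2 → quotient 8, remainder 1
2 ÷ 1 → quotient 2, remainder 0

[12; 2, 5, 8, 2]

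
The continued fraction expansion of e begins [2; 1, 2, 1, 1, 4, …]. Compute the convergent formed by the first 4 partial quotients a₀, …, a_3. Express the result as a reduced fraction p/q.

11/4

Collapse the nested fraction from the inside out:
Start with 1.
2 + 1/(1/1) = 2 + 1/1 = 3/1
1 + 1/(3/1) = 1 + 1/3 = 4/3
2 + 1/(4/3) = 2 + 3/4 = 11/4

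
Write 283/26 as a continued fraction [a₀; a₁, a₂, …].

[10; 1, 7, 1, 2]

Apply division with remainder until the remainder is 0:
283 ÷ 26 → quotient 10, remainder 23
26 ÷ 23 → quotient 1, remainder 3
23 ÷ 3 → quotient 7, remainder 2
3 ÷ 2 → quotient 1, remainder 1
2 ÷ 1 → quotient 2, remainder 0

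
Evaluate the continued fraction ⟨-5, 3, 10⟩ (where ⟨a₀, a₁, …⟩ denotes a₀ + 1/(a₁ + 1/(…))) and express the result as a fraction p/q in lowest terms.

-145/31

Start with 10.
3 + 1/(10/1) = 3 + 1/10 = 31/10
-5 + 1/(31/10) = -5 + 10/31 = -145/31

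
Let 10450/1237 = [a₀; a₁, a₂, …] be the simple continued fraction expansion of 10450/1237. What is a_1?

10450 = 8·1237 + 554, so a_0 = 8
1237 = 2·554 + 129, so a_1 = 2

2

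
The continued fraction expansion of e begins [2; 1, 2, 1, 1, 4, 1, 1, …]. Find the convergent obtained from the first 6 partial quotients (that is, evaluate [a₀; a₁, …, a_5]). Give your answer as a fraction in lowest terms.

87/32

Starting at the tail and folding back:
Start with 4.
1 + 1/(4/1) = 1 + 1/4 = 5/4
1 + 1/(5/4) = 1 + 4/5 = 9/5
2 + 1/(9/5) = 2 + 5/9 = 23/9
1 + 1/(23/9) = 1 + 9/23 = 32/23
2 + 1/(32/23) = 2 + 23/32 = 87/32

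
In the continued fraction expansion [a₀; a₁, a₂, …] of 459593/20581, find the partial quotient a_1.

459593 = 22·20581 + 6811, so a_0 = 22
20581 = 3·6811 + 148, so a_1 = 3

3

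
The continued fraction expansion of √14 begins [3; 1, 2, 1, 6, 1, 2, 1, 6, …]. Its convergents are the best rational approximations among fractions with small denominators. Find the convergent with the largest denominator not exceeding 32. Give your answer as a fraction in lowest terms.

116/31

List convergents until the denominator exceeds the bound:
a_0 = 3: 3/1  (≤ bound)
a_1 = 1: 4/1  (≤ bound)
a_2 = 2: 11/3  (≤ bound)
a_3 = 1: 15/4  (≤ bound)
a_4 = 6: 101/27  (≤ bound)
a_5 = 1: 116/31  (≤ bound)
a_6 = 2: 333/89  (> 32, stop)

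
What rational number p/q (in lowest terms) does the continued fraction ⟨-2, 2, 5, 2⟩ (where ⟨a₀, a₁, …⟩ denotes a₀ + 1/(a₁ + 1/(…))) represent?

Starting at the tail and folding back:
Start with 2.
5 + 1/(2/1) = 5 + 1/2 = 11/2
2 + 1/(11/2) = 2 + 2/11 = 24/11
-2 + 1/(24/11) = -2 + 11/24 = -37/24

-37/24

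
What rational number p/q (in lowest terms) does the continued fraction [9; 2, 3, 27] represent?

1801/191

Compute successive convergents:
a_0 = 9: 9/1
a_1 = 2: 19/2
a_2 = 3: 66/7
a_3 = 27: 1801/191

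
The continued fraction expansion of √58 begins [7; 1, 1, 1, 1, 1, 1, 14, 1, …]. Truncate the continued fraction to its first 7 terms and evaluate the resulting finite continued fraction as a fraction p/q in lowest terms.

Collapse the nested fraction from the inside out:
Start with 1.
1 + 1/(1/1) = 1 + 1/1 = 2/1
1 + 1/(2/1) = 1 + 1/2 = 3/2
1 + 1/(3/2) = 1 + 2/3 = 5/3
1 + 1/(5/3) = 1 + 3/5 = 8/5
1 + 1/(8/5) = 1 + 5/8 = 13/8
7 + 1/(13/8) = 7 + 8/13 = 99/13

99/13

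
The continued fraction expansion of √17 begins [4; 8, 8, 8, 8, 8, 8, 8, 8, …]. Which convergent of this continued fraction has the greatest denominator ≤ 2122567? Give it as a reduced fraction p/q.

a_0 = 4: 4/1  (≤ bound)
a_1 = 8: 33/8  (≤ bound)
a_2 = 8: 268/65  (≤ bound)
a_3 = 8: 2177/528  (≤ bound)
a_4 = 8: 17684/4289  (≤ bound)
a_5 = 8: 143649/34840  (≤ bound)
a_6 = 8: 1166876/283009  (≤ bound)
a_7 = 8: 9478657/2298912  (> 2122567, stop)

1166876/283009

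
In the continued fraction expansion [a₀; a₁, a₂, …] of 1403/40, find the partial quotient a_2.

3

1403 ÷ 40 → quotient 35, remainder 3
40 ÷ 3 → quotient 13, remainder 1
3 ÷ 1 → quotient 3, remainder 0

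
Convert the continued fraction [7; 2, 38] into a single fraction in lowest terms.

Start with 38.
2 + 1/(38/1) = 2 + 1/38 = 77/38
7 + 1/(77/38) = 7 + 38/77 = 577/77

577/77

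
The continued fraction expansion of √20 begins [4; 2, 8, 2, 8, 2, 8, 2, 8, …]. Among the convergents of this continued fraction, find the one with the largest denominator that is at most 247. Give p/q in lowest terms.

161/36

a_0 = 4: 4/1  (≤ bound)
a_1 = 2: 9/2  (≤ bound)
a_2 = 8: 76/17  (≤ bound)
a_3 = 2: 161/36  (≤ bound)
a_4 = 8: 1364/305  (> 247, stop)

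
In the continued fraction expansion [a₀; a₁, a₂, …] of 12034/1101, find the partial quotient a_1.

1

12034 ÷ 1101 → quotient 10, remainder 1024
1101 ÷ 1024 → quotient 1, remainder 77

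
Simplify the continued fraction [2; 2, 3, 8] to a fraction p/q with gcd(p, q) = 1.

a_0 = 2: 2/1
a_1 = 2: 5/2
a_2 = 3: 17/7
a_3 = 8: 141/58

141/58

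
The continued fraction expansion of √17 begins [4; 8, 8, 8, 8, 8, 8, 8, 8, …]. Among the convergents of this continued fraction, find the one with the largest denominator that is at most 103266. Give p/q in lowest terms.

143649/34840

a_0 = 4: 4/1  (≤ bound)
a_1 = 8: 33/8  (≤ bound)
a_2 = 8: 268/65  (≤ bound)
a_3 = 8: 2177/528  (≤ bound)
a_4 = 8: 17684/4289  (≤ bound)
a_5 = 8: 143649/34840  (≤ bound)
a_6 = 8: 1166876/283009  (> 103266, stop)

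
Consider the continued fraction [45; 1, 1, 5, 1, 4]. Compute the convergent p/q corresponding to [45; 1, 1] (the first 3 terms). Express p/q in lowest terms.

Start with 1.
1 + 1/(1/1) = 1 + 1/1 = 2/1
45 + 1/(2/1) = 45 + 1/2 = 91/2

91/2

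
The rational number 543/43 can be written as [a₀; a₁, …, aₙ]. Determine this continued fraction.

543 ÷ 43 → quotient 12, remainder 27
43 ÷ 27 → quotient 1, remainder 16
27 ÷ 16 → quotient 1, remainder 11
16 ÷ 11 → quotient 1, remainder 5
11 ÷ 5 → quotient 2, remainder 1
5 ÷ 1 → quotient 5, remainder 0

[12; 1, 1, 1, 2, 5]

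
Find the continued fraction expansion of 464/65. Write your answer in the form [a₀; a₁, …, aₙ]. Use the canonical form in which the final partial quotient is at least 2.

[7; 7, 4, 2]

⌊464/65⌋ = 7, remainder 9
⌊65/9⌋ = 7, remainder 2
⌊9/2⌋ = 4, remainder 1
⌊2/1⌋ = 2, remainder 0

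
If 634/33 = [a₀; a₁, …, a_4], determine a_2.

1

634 = 19·33 + 7, so a_0 = 19
33 = 4·7 + 5, so a_1 = 4
7 = 1·5 + 2, so a_2 = 1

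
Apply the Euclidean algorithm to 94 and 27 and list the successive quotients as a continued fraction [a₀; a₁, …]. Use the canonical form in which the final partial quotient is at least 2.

Apply division with remainder until the remainder is 0:
⌊94/27⌋ = 3, remainder 13
⌊27/13⌋ = 2, remainder 1
⌊13/1⌋ = 13, remainder 0

[3; 2, 13]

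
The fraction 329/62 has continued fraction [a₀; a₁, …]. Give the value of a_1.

3

Run the Euclidean algorithm, recording each quotient:
329 = 5·62 + 19, so a_0 = 5
62 = 3·19 + 5, so a_1 = 3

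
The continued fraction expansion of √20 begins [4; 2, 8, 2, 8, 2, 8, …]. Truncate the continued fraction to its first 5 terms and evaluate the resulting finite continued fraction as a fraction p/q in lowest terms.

Use the convergent recurrence hₖ = aₖ·hₖ₋₁ + hₖ₋₂ (and likewise for the denominators kₖ):
a_0 = 4: 4/1
a_1 = 2: 9/2
a_2 = 8: 76/17
a_3 = 2: 161/36
a_4 = 8: 1364/305

1364/305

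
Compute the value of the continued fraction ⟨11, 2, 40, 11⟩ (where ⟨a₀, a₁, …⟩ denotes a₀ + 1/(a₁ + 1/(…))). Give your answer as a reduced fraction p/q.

10264/893

Build up convergents one term at a time:
a_0 = 11: 11/1
a_1 = 2: 23/2
a_2 = 40: 931/81
a_3 = 11: 10264/893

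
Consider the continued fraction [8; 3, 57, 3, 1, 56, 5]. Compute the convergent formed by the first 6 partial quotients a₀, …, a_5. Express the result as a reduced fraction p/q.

Start with 56.
1 + 1/(56/1) = 1 + 1/56 = 57/56
3 + 1/(57/56) = 3 + 56/57 = 227/57
57 + 1/(227/57) = 57 + 57/227 = 12996/227
3 + 1/(12996/227) = 3 + 227/12996 = 39215/12996
8 + 1/(39215/12996) = 8 + 12996/39215 = 326716/39215

326716/39215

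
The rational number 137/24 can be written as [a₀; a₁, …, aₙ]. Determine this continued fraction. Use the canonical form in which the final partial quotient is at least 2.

[5; 1, 2, 2, 3]

137 ÷ 24 → quotient 5, remainder 17
24 ÷ 17 → quotient 1, remainder 7
17 ÷ 7 → quotient 2, remainder 3
7 ÷ 3 → quotient 2, remainder 1
3 ÷ 1 → quotient 3, remainder 0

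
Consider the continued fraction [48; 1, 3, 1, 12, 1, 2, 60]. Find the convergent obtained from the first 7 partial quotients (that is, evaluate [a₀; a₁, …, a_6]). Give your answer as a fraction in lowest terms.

Build up convergents one term at a time:
a_0 = 48: 48/1
a_1 = 1: 49/1
a_2 = 3: 195/4
a_3 = 1: 244/5
a_4 = 12: 3123/64
a_5 = 1: 3367/69
a_6 = 2: 9857/202

9857/202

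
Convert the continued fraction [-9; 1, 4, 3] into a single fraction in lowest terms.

a_0 = -9: -9/1
a_1 = 1: -8/1
a_2 = 4: -41/5
a_3 = 3: -131/16

-131/16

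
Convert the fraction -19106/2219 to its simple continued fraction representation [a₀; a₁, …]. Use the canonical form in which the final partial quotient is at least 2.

-19106 = -9·2219 + 865, so a_0 = -9
2219 = 2·865 + 489, so a_1 = 2
865 = 1·489 + 376, so a_2 = 1
489 = 1·376 + 113, so a_3 = 1
376 = 3·113 + 37, so a_4 = 3
113 = 3·37 + 2, so a_5 = 3
37 = 18·2 + 1, so a_6 = 18
2 = 2·1 + 0, so a_7 = 2

[-9; 2, 1, 1, 3, 3, 18, 2]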